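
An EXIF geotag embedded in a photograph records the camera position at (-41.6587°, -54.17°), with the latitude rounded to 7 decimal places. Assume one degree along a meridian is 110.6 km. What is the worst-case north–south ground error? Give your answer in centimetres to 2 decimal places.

Rounding to 7 decimal places leaves the latitude within ±5e-08° of the true value.
Along the meridian that is 5e-08° × 110600 m/° = 0.00553 m.
That is 0.00553 m = 0.553 cm.

0.55 centimetres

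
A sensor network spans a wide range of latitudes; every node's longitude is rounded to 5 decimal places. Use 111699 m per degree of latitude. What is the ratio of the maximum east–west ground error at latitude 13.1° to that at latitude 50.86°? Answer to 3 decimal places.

1.543

Rounding to 5 decimal places leaves the longitude within ±5e-06° of the true value.
At 13.1°: 5e-06° × 111699 × cos 13.1° = 5e-06 × 111699 × 0.9740 ≈ 0.54396 m.
Error at 50.86° = 5e-06° × 111699 × cos 50.86° ≈ 0.5585 × 0.6312 = 0.35253 m.
Ratio: 0.54396 / 0.35253 = cos 13.1° / cos 50.86° ≈ 1.5430.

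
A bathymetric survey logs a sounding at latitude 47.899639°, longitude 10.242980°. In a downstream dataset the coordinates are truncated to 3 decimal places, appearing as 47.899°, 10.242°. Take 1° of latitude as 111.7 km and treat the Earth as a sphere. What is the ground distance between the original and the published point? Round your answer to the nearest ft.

The latitude changed by +0.000639° and the longitude by +0.000980°.
North–south shift: 0.000639 × 111700 = 71.3763 m.
East–west at this latitude: 0.000980° × 111700 × cos 47.899° ≈ 0.000980 × 74888.1 = 73.3903 m.
Combined displacement = (71.3763² + 73.3903²)^½ ≈ 102.375 m.
Converting: 102.375 m × 3.2808 ft/m ≈ 335.88 ft.

336 ft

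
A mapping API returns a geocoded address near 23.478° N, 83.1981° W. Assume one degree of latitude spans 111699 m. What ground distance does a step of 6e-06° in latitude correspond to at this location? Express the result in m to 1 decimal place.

0.7 m

6e-06° × 111699 m/° = 0.670194 m.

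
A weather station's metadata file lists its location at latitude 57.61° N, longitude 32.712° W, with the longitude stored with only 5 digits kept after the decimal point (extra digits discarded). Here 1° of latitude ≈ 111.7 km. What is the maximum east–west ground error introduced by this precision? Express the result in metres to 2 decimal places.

0.60 metres

Truncating at 5 decimal places can drop up to a full unit in the last place, so the longitude may be off by as much as 1e-05°.
At latitude 57.61° a degree of longitude spans 111700 m × cos 57.61° = 111700 × 0.5357 ≈ 59835.4 m.
So at most 1e-05° × 59835.4 ≈ 0.598354 m east–west.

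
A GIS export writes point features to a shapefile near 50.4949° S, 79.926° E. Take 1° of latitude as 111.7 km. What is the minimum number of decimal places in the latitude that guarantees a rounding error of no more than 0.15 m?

One degree of latitude covers 111700 m.
N decimal places → at most half a unit in the last place, 0.5 × 10⁻ᴺ° = 111700/2 × 10⁻ᴺ m.
Setting 55850 × 10⁻ᴺ ≤ 0.15 gives 10ᴺ ≥ 3.723e+05, i.e. N ≥ 5.57.
So 6 decimal places suffice (0.0558 m); 5 would allow up to 0.558 m.

6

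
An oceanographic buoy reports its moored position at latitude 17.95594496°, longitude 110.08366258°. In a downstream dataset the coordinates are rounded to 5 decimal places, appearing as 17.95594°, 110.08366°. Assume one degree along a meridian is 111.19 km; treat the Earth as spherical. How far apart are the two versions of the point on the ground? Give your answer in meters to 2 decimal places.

The latitude changed by +0.00000496° and the longitude by +0.00000258°.
North–south shift: 0.00000496 × 111190 = 0.551502 m.
E–W at 17.9559°: 0.00000258° × 111190 × cos 17.9559° = 0.00000258 × 111190 × 0.9513 ≈ 0.272898 m.
Hypotenuse of the two orthogonal shifts: √(0.551502² + 0.272898²) = 0.615328 m.

0.62 meters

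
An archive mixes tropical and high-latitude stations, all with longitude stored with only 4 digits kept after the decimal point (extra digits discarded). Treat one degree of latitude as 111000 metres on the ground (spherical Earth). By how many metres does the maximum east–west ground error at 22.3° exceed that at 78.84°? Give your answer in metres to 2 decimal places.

8.12 metres

Truncating at 4 decimal places can drop up to a full unit in the last place, so the longitude may be off by as much as 0.0001°.
At 22.3°: 0.0001° × 111000 × cos 22.3° = 0.0001 × 111000 × 0.9252 ≈ 10.27 m.
Error at 78.84° = 0.0001° × 111000 × cos 78.84° ≈ 11.1 × 0.1935 = 2.1484 m.
Difference: 10.27 − 2.1484 = 8.1214 m.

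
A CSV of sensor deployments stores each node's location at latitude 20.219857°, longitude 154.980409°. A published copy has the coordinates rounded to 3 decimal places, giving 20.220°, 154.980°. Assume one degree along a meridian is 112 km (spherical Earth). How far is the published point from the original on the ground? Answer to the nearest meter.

Δlat = 20.219857 − 20.220 = -0.000143°; Δlon = 154.980409 − 154.980 = +0.000409°.
North–south shift: -0.000143 × 112000 = -16.016 m.
E–W at 20.22°: 0.000409° × 112000 × cos 20.22° = 0.000409 × 112000 × 0.9384 ≈ 42.985 m.
Hypotenuse of the two orthogonal shifts: √(16.016² + 42.985²) = 45.8718 m.

46 meters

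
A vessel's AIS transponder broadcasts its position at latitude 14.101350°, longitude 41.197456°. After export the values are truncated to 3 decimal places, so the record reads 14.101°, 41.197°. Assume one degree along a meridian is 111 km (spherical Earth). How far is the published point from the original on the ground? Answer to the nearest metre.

63 metres

The latitude changed by +0.000350° and the longitude by +0.000456°.
N–S: 0.000350° × 111000 m/° = 38.85 m.
East–west at this latitude: 0.000456° × 111000 × cos 14.101° ≈ 0.000456 × 107655 = 49.0908 m.
Hypotenuse of the two orthogonal shifts: √(38.85² + 49.0908²) = 62.6038 m.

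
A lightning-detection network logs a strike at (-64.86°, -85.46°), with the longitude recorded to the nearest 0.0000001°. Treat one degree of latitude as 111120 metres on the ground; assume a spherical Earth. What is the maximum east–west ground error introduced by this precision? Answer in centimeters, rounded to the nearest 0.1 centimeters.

0.2 centimeters

Rounding to 7 decimal places leaves the longitude within ±5e-08° of the true value.
Parallels shrink by cos φ, so at 64.86° a degree of longitude is 111120 × 0.4248 ≈ 47207.3 m.
Maximum E–W displacement: 5e-08 × 47207.3 = 0.00236036 m.
That is 0.00236036 m = 0.23604 cm.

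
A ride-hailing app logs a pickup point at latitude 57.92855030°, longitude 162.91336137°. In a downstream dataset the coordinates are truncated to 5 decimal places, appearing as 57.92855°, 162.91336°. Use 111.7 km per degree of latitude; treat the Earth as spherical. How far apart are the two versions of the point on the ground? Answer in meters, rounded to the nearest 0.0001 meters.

0.0879 meters

The latitude changed by +0.00000030° and the longitude by +0.00000137°.
N–S: 0.00000030° × 111700 m/° = 0.03351 m.
East–west at this latitude: 0.00000137° × 111700 × cos 57.9286° ≈ 0.00000137 × 59310.1 = 0.0812548 m.
Hypotenuse of the two orthogonal shifts: √(0.03351² + 0.0812548²) = 0.0878935 m.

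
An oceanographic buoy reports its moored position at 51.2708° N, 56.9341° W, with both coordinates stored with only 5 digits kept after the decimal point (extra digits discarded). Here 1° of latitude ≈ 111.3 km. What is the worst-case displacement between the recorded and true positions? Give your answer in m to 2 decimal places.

Truncating at 5 decimal places can drop up to a full unit in the last place, so each coordinate may be off by as much as 1e-05°.
Latitude error → 1e-05 × 111300 = 1.113 m along the meridian.
Longitude error → 1e-05 × 111300 × cos 51.2708° = 1e-05 × 111300 × 0.6256 ≈ 0.696338 m.
Combining orthogonally: (1.113² + 0.696338²)^½ ≈ 1.31288 m.

1.31 m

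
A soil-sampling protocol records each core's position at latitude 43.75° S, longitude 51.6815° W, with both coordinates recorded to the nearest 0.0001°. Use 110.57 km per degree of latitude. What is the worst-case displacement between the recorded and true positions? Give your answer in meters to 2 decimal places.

Rounding to 4 decimal places leaves each coordinate within ±5e-05° of the true value.
North–south component: 5e-05° × 110570 = 5.5285 m.
E–W at 43.75°: 5e-05° × 110570 × cos 43.75° = 5e-05 × 110570 × 0.7224 ≈ 3.99359 m.
Worst case both components are at the extreme and orthogonal: √(5.5285² + 3.99359²) ≈ 6.82005 m.

6.82 meters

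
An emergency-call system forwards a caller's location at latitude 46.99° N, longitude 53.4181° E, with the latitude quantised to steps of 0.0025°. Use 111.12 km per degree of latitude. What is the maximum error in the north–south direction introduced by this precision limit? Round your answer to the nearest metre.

With a 0.0025° grid the true value lies within half a step, ±0.0025°/2 = ±0.00125°, of the stored one.
Along the meridian that is 0.00125° × 111120 m/° = 138.9 m.

139 metres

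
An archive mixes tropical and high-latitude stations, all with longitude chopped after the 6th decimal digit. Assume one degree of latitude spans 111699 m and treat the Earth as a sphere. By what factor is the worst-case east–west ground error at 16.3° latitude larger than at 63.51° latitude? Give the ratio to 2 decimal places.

2.15

Truncating at 6 decimal places can drop up to a full unit in the last place, so the longitude may be off by as much as 1e-06°.
Error at 16.3° = 1e-06° × 111699 × cos 16.3° ≈ 0.1117 × 0.9598 = 0.10721 m.
At 63.51°: 1e-06° × 111699 × cos 63.51° = 1e-06 × 111699 × 0.4460 ≈ 0.049822 m.
Ratio: 0.10721 / 0.049822 = cos 16.3° / cos 63.51° ≈ 2.1518.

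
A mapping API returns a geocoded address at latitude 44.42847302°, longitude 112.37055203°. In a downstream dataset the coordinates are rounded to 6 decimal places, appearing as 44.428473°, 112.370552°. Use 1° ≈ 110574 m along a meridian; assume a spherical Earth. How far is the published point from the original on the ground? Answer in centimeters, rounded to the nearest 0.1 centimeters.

0.3 centimeters

The latitude changed by +0.00000002° and the longitude by +0.00000003°.
N–S: 0.00000002° × 110574 m/° = 0.00221148 m.
E–W at 44.4285°: 0.00000003° × 110574 × cos 44.4285° = 0.00000003 × 110574 × 0.7141 ≈ 0.00236891 m.
Hypotenuse of the two orthogonal shifts: √(0.00221148² + 0.00236891²) = 0.00324074 m.
That is 0.00324074 m = 0.32407 cm.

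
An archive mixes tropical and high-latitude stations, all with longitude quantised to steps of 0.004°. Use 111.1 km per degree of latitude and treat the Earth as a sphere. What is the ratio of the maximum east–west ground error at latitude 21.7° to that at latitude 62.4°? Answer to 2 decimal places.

2.01

With a 0.004° grid the true value lies within half a step, ±0.004°/2 = ±0.002°, of the stored one.
Error at 21.7° = 0.002° × 111100 × cos 21.7° ≈ 222.2 × 0.9291 = 206.45 m.
At 62.4°: 0.002° × 111100 × cos 62.4° = 0.002 × 111100 × 0.4633 ≈ 102.94 m.
Ratio: 206.45 / 102.94 = cos 21.7° / cos 62.4° ≈ 2.0055.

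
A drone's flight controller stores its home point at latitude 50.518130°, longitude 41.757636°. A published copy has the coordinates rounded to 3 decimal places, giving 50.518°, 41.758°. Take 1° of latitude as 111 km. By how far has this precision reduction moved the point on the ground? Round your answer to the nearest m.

29 m

Δlat = 50.518130 − 50.518 = +0.000130°; Δlon = 41.757636 − 41.758 = -0.000364°.
N–S: 0.000130° × 111000 m/° = 14.43 m.
East–west at this latitude: -0.000364° × 111000 × cos 50.518° ≈ -0.000364 × 70577.8 = -25.6903 m.
Distance: √(14.43² + 25.6903²) ≈ 29.4655 m.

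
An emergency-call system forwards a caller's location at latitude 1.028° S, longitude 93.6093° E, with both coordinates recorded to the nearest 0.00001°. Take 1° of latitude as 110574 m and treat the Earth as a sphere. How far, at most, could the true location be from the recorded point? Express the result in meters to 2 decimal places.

Rounding to 5 decimal places leaves each coordinate within ±5e-06° of the true value.
Latitude error → 5e-06 × 110574 = 0.55287 m along the meridian.
E–W at 1.028°: 5e-06° × 110574 × cos 1.028° = 5e-06 × 110574 × 0.9998 ≈ 0.552781 m.
Worst case both components are at the extreme and orthogonal: √(0.55287² + 0.552781²) ≈ 0.781813 m.

0.78 meters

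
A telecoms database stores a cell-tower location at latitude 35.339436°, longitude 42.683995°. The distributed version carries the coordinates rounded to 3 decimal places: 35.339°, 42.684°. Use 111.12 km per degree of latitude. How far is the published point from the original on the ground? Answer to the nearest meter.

48 meters

The latitude changed by +0.000436° and the longitude by -0.000005°.
North–south shift: 0.000436 × 111120 = 48.4483 m.
East–west at this latitude: -0.000005° × 111120 × cos 35.339° ≈ -0.000005 × 90645.5 = -0.453227 m.
Distance: √(48.4483² + 0.453227²) ≈ 48.4504 m.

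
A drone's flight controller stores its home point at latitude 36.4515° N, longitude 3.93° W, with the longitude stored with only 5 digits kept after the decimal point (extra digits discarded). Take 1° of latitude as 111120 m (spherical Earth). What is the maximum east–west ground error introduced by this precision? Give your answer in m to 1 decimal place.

Truncating at 5 decimal places can drop up to a full unit in the last place, so the longitude may be off by as much as 1e-05°.
Parallels shrink by cos φ, so at 36.4515° a degree of longitude is 111120 × 0.8044 ≈ 89380.5 m.
Maximum E–W displacement: 1e-05 × 89380.5 = 0.893805 m.

0.9 m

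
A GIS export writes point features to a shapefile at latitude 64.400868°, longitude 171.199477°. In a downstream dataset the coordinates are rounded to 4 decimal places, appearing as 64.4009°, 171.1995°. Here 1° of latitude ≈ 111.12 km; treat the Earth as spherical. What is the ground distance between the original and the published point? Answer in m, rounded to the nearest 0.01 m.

Δlat = 64.400868 − 64.4009 = -0.000032°; Δlon = 171.199477 − 171.1995 = -0.000023°.
N–S: -0.000032° × 111120 m/° = -3.55584 m.
East–west at this latitude: -0.000023° × 111120 × cos 64.4009° ≈ -0.000023 × 48011.8 = -1.10427 m.
Combined displacement = (3.55584² + 1.10427²)^½ ≈ 3.72336 m.

3.72 m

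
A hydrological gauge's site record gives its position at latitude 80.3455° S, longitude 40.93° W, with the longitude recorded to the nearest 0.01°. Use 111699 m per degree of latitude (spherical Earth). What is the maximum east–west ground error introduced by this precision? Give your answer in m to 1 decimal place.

93.7 m

Rounding to 2 decimal places leaves the longitude within ±0.005° of the true value.
Parallels shrink by cos φ, so at 80.3455° a degree of longitude is 111699 × 0.1677 ≈ 18732.7 m.
East–west error: 0.005° × 18732.7 m/° ≈ 93.6633 m.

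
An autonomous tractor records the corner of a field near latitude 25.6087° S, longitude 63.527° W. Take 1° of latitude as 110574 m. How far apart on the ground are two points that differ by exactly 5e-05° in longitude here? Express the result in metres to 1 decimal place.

5.0 metres

One degree of longitude here spans 110574 × cos 25.6087° = 110574 × 0.9018 ≈ 99712 m; 5e-05° of that is 4.9856 m.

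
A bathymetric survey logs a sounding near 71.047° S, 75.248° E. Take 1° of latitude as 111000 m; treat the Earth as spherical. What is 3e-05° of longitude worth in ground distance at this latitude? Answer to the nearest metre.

3e-05° of longitude at 71.047° is 3e-05 × 111000 × cos 71.047° ≈ 3e-05 × 36052 = 1.08156 m.

1 metres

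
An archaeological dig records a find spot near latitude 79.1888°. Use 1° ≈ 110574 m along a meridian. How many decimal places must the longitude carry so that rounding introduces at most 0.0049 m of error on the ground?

7 decimal places

At 79.1888° one degree of longitude covers 110574 × cos 79.1888° ≈ 110574 × 0.1876 ≈ 20740.7 m.
N decimal places → at most half a unit in the last place, 0.5 × 10⁻ᴺ° = 20740.7/2 × 10⁻ᴺ m.
Setting 10370.4 × 10⁻ᴺ ≤ 0.0049 gives 10ᴺ ≥ 2.116e+06, i.e. N ≥ 6.33.
N = 6 would give 0.0104 m (too coarse); N = 7 gives 0.00104 m ≤ 0.0049 m.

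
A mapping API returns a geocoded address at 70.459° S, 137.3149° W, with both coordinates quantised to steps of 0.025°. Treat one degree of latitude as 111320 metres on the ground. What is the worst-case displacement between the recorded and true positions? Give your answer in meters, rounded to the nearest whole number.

With a 0.025° grid the true value lies within half a step, ±0.025°/2 = ±0.0125°, of the stored one.
N–S: 0.0125° × 111320 m/° = 1391.5 m.
Longitude error → 0.0125 × 111320 × cos 70.459° = 0.0125 × 111320 × 0.3345 ≈ 465.431 m.
Combining orthogonally: (1391.5² + 465.431²)^½ ≈ 1467.28 m.

1467 meters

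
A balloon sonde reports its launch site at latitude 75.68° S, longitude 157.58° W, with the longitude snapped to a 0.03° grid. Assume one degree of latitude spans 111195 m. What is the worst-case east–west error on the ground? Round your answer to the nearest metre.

With a 0.03° grid the true value lies within half a step, ±0.03°/2 = ±0.015°, of the stored one.
One degree of longitude at 75.68° is 111195 × cos 75.68° ≈ 111195 × 0.2473 = 27502.7 m.
East–west error: 0.015° × 27502.7 m/° ≈ 412.54 m.

413 metres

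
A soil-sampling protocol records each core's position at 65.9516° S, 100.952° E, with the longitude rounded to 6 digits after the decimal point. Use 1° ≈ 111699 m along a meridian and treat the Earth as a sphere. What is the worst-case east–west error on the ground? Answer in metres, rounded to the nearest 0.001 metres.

0.023 metres

Rounding to 6 decimal places leaves the longitude within ±5e-07° of the true value.
One degree of longitude at 65.9516° is 111699 × cos 65.9516° ≈ 111699 × 0.4075 = 45518.3 m.
East–west error: 5e-07° × 45518.3 m/° ≈ 0.0227591 m.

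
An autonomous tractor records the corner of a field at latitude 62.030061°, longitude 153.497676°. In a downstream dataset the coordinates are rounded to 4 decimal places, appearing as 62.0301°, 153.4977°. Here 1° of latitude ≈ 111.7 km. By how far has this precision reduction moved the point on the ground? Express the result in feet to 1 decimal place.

Δlat = 62.030061 − 62.0301 = -0.000039°; Δlon = 153.497676 − 153.4977 = -0.000024°.
N–S: -0.000039° × 111700 m/° = -4.3563 m.
E–W at 62.0301°: -0.000024° × 111700 × cos 62.0301° = -0.000024 × 111700 × 0.4690 ≈ -1.25732 m.
Distance: √(4.3563² + 1.25732²) ≈ 4.53411 m.
Converting: 4.53411 m × 3.2808 ft/m ≈ 14.876 ft.

14.9 feet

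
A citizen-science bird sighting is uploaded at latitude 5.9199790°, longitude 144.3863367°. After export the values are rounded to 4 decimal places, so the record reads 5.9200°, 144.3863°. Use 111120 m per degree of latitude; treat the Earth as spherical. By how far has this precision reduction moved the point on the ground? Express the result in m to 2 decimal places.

The latitude changed by -0.0000210° and the longitude by +0.0000367°.
N–S: -0.0000210° × 111120 m/° = -2.33352 m.
East–west at this latitude: 0.0000367° × 111120 × cos 5.92° ≈ 0.0000367 × 110527 = 4.05635 m.
Hypotenuse of the two orthogonal shifts: √(2.33352² + 4.05635²) = 4.67967 m.

4.68 m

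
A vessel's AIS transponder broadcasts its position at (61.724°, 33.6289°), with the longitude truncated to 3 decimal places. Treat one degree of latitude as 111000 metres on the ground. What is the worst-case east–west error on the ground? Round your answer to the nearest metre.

Truncating at 3 decimal places can drop up to a full unit in the last place, so the longitude may be off by as much as 0.001°.
Parallels shrink by cos φ, so at 61.724° a degree of longitude is 111000 × 0.4737 ≈ 52582.8 m.
Maximum E–W displacement: 0.001 × 52582.8 = 52.5828 m.

53 metres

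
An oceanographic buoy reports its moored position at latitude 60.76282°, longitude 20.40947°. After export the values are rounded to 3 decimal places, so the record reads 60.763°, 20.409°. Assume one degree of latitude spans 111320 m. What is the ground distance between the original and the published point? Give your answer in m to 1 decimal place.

32.5 m

Δlat = 60.76282 − 60.763 = -0.00018°; Δlon = 20.40947 − 20.409 = +0.00047°.
N–S: -0.00018° × 111320 m/° = -20.0376 m.
E–W at 60.763°: 0.00047° × 111320 × cos 60.763° = 0.00047 × 111320 × 0.4884 ≈ 25.5545 m.
Hypotenuse of the two orthogonal shifts: √(20.0376² + 25.5545²) = 32.4736 m.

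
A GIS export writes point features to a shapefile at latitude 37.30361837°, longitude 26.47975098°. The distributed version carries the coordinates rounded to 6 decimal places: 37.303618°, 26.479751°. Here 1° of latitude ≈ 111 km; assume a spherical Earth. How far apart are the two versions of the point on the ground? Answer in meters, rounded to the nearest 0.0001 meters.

The latitude changed by +0.00000037° and the longitude by -0.00000002°.
North–south shift: 0.00000037 × 111000 = 0.04107 m.
E–W at 37.3036°: -0.00000002° × 111000 × cos 37.3036° = -0.00000002 × 111000 × 0.7954 ≈ -0.00176587 m.
Hypotenuse of the two orthogonal shifts: √(0.04107² + 0.00176587²) = 0.0411079 m.

0.0411 meters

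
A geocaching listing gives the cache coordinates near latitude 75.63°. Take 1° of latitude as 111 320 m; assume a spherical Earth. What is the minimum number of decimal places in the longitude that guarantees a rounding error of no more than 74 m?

3

At 75.63° one degree of longitude covers 111320 × cos 75.63° ≈ 111320 × 0.2482 ≈ 27627.7 m.
N decimal places → at most half a unit in the last place, 0.5 × 10⁻ᴺ° = 27627.7/2 × 10⁻ᴺ m.
Need 0.5 × 27627.7 × 10⁻ᴺ ≤ 74 → 10⁻ᴺ ≤ 5.357e-03, so N ≥ 2.27.
At 2 places the error can reach 138 m, but 3 places keeps it to 13.8 m.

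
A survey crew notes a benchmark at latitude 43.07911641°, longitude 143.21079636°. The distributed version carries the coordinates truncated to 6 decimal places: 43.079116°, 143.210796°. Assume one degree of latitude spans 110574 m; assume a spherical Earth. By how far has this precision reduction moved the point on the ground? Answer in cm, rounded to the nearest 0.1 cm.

Δlat = 43.07911641 − 43.079116 = +0.00000041°; Δlon = 143.21079636 − 143.210796 = +0.00000036°.
N–S: 0.00000041° × 110574 m/° = 0.0453353 m.
E–W at 43.0791°: 0.00000036° × 110574 × cos 43.0791° = 0.00000036 × 110574 × 0.7304 ≈ 0.0290752 m.
Distance: √(0.0453353² + 0.0290752²) ≈ 0.0538578 m.
That is 0.0538578 m = 5.3858 cm.

5.4 cm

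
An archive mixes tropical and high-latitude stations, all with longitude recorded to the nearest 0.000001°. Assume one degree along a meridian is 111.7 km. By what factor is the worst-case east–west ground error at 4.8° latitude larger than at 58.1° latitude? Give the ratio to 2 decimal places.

1.89

Rounding to 6 decimal places leaves the longitude within ±5e-07° of the true value.
Error at 4.8° = 5e-07° × 111700 × cos 4.8° ≈ 0.05585 × 0.9965 = 0.055654 m.
Error at 58.1° = 5e-07° × 111700 × cos 58.1° ≈ 0.05585 × 0.5284 = 0.029513 m.
Ratio: 0.055654 / 0.029513 = cos 4.8° / cos 58.1° ≈ 1.8857.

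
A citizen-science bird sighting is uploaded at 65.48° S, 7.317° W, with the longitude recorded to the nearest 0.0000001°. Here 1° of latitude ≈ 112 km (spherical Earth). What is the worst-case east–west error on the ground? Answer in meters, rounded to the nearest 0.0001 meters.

0.0023 meters

Rounding to 7 decimal places leaves the longitude within ±5e-08° of the true value.
Parallels shrink by cos φ, so at 65.48° a degree of longitude is 112000 × 0.4150 ≈ 46481.2 m.
East–west error: 5e-08° × 46481.2 m/° ≈ 0.00232406 m.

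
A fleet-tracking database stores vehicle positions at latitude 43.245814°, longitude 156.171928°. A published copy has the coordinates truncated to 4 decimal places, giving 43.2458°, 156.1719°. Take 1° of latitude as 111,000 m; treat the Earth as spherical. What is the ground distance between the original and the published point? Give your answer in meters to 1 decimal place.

The latitude changed by +0.000014° and the longitude by +0.000028°.
N–S: 0.000014° × 111000 m/° = 1.554 m.
East–west at this latitude: 0.000028° × 111000 × cos 43.2458° ≈ 0.000028 × 80854.8 = 2.26393 m.
Combined displacement = (1.554² + 2.26393²)^½ ≈ 2.74596 m.

2.7 meters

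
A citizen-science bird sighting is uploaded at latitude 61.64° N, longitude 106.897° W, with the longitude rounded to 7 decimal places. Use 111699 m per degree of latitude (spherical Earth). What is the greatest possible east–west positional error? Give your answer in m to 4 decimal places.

0.0027 m

Rounding to 7 decimal places leaves the longitude within ±5e-08° of the true value.
One degree of longitude at 61.64° is 111699 × cos 61.64° ≈ 111699 × 0.4750 = 53058.1 m.
So at most 5e-08° × 53058.1 ≈ 0.00265291 m east–west.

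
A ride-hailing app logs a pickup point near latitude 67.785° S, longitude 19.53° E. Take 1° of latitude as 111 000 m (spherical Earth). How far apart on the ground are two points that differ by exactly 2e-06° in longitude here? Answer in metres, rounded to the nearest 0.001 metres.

2e-06° of longitude at 67.785° is 2e-06 × 111000 × cos 67.785° ≈ 2e-06 × 41967.2 = 0.0839345 m.

0.084 metres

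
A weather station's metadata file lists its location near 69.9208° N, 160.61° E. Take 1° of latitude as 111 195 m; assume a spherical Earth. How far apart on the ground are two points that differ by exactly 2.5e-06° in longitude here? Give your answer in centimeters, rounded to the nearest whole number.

10 centimeters

2.5e-06° of longitude at 69.9208° is 2.5e-06 × 111195 × cos 69.9208° ≈ 2.5e-06 × 38175.3 = 0.0954383 m.
That is 0.0954383 m = 9.5438 cm.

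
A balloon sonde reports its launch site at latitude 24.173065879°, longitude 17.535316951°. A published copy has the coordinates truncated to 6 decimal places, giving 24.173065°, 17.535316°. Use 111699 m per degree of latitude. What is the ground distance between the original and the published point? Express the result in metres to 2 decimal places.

0.14 metres

Δlat = 24.173065879 − 24.173065 = +0.000000879°; Δlon = 17.535316951 − 17.535316 = +0.000000951°.
N–S: 0.000000879° × 111699 m/° = 0.0981834 m.
E–W at 24.1731°: 0.000000951° × 111699 × cos 24.1731° = 0.000000951 × 111699 × 0.9123 ≈ 0.0969111 m.
Combined displacement = (0.0981834² + 0.0969111²)^½ ≈ 0.137956 m.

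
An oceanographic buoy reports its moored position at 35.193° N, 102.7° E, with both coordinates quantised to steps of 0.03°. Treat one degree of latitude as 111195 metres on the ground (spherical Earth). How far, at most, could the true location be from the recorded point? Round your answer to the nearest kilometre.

2 kilometres

With a 0.03° grid the true value lies within half a step, ±0.03°/2 = ±0.015°, of the stored one.
Latitude error → 0.015 × 111195 = 1667.92 m along the meridian.
Longitude error → 0.015 × 111195 × cos 35.193° = 0.015 × 111195 × 0.8172 ≈ 1363.05 m.
The two errors are perpendicular, so the maximum displacement is √(1667.92² + 1363.05²) ≈ 2154.04 m.
That is 2154.04 m = 2.154 km.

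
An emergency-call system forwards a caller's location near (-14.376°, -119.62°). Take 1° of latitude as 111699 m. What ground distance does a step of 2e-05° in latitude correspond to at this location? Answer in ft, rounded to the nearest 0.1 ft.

Along a meridian 2e-05° is 2e-05 × 111699 = 2.23398 m.
Converting: 2.23398 m × 3.2808 ft/m ≈ 7.3293 ft.

7.3 ft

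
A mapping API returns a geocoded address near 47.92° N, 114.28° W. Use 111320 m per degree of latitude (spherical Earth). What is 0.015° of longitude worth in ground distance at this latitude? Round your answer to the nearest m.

1119 m

0.015° of longitude at 47.92° is 0.015 × 111320 × cos 47.92° ≈ 0.015 × 74603.1 = 1119.05 m.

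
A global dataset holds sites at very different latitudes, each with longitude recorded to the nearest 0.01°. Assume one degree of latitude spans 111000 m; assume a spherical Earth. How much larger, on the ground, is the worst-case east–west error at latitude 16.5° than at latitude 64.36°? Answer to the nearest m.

Rounding to 2 decimal places leaves the longitude within ±0.005° of the true value.
Error at 16.5° = 0.005° × 111000 × cos 16.5° ≈ 555 × 0.9588 = 532.14 m.
At 64.36°: 0.005° × 111000 × cos 64.36° = 0.005 × 111000 × 0.4327 ≈ 240.16 m.
Difference: 532.14 − 240.16 = 291.99 m.

292 m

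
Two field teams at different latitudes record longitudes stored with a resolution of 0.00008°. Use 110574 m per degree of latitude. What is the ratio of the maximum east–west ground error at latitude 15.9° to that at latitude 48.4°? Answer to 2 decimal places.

1.45

With a 0.00008° grid the true value lies within half a step, ±0.00008°/2 = ±4e-05°, of the stored one.
Error at 15.9° = 4e-05° × 110574 × cos 15.9° ≈ 4.423 × 0.9617 = 4.2537 m.
Error at 48.4° = 4e-05° × 110574 × cos 48.4° ≈ 4.423 × 0.6639 = 2.9365 m.
The ratio reduces to cos 15.9° / cos 48.4° = 0.9617/0.6639 ≈ 1.4486.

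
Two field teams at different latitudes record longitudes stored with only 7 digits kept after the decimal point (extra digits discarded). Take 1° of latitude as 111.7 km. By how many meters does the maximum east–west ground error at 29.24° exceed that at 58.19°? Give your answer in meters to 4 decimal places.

0.0039 meters

Truncating at 7 decimal places can drop up to a full unit in the last place, so the longitude may be off by as much as 1e-07°.
At 29.24°: 1e-07° × 111700 × cos 29.24° = 1e-07 × 111700 × 0.8726 ≈ 0.0097467 m.
At 58.19°: 1e-07° × 111700 × cos 58.19° = 1e-07 × 111700 × 0.5271 ≈ 0.0058878 m.
Difference: 0.0097467 − 0.0058878 = 0.003859 m.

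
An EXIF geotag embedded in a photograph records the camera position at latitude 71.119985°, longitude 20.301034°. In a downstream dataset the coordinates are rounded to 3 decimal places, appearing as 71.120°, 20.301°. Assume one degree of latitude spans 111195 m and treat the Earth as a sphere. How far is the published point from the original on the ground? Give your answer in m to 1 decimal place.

2.1 m

Δlat = 71.119985 − 71.120 = -0.000015°; Δlon = 20.301034 − 20.301 = +0.000034°.
North–south shift: -0.000015 × 111195 = -1.66793 m.
E–W at 71.12°: 0.000034° × 111195 × cos 71.12° = 0.000034 × 111195 × 0.3236 ≈ 1.22336 m.
Combined displacement = (1.66793² + 1.22336²)^½ ≈ 2.06848 m.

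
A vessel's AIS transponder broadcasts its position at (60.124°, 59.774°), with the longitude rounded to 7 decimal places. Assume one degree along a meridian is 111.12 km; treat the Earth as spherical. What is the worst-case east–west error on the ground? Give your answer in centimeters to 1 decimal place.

0.3 centimeters

Rounding to 7 decimal places leaves the longitude within ±5e-08° of the true value.
Parallels shrink by cos φ, so at 60.124° a degree of longitude is 111120 × 0.4981 ≈ 55351.6 m.
So at most 5e-08° × 55351.6 ≈ 0.00276758 m east–west.
That is 0.00276758 m = 0.27676 cm.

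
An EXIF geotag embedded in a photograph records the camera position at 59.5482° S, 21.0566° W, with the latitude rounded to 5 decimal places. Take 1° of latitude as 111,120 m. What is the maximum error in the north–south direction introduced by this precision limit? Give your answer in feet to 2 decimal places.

1.82 feet

Rounding to 5 decimal places leaves the latitude within ±5e-06° of the true value.
North–south distance: 5e-06° × 111120 m/° = 0.5556 m.
In feet: 0.5556 m ÷ 0.3048 ≈ 1.8228 ft.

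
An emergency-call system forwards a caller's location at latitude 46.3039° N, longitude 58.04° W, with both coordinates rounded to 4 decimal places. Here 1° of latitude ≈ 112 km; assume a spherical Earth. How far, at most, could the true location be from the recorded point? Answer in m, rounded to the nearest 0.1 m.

6.8 m

Rounding to 4 decimal places leaves each coordinate within ±5e-05° of the true value.
Latitude error → 5e-05 × 112000 = 5.6 m along the meridian.
E–W at 46.3039°: 5e-05° × 112000 × cos 46.3039° = 5e-05 × 112000 × 0.6908 ≈ 3.86867 m.
The two errors are perpendicular, so the maximum displacement is √(5.6² + 3.86867²) ≈ 6.80636 m.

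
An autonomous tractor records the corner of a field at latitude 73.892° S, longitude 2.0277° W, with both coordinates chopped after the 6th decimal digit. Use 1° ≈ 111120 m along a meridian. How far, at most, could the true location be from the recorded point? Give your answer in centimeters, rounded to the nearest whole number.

12 centimeters

Truncating at 6 decimal places can drop up to a full unit in the last place, so each coordinate may be off by as much as 1e-06°.
Latitude error → 1e-06 × 111120 = 0.11112 m along the meridian.
Longitude error → 1e-06 × 111120 × cos 73.892° = 1e-06 × 111120 × 0.2774 ≈ 0.0308301 m.
Worst case both components are at the extreme and orthogonal: √(0.11112² + 0.0308301²) ≈ 0.115318 m.
That is 0.115318 m = 11.532 cm.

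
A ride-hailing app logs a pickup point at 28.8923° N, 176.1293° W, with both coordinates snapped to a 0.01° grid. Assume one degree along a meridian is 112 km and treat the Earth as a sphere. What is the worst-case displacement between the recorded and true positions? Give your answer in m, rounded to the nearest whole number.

With a 0.01° grid the true value lies within half a step, ±0.01°/2 = ±0.005°, of the stored one.
N–S: 0.005° × 112000 m/° = 560 m.
E–W at 28.8923°: 0.005° × 112000 × cos 28.8923° = 0.005 × 112000 × 0.8755 ≈ 490.297 m.
The two errors are perpendicular, so the maximum displacement is √(560² + 490.297²) ≈ 744.305 m.

744 m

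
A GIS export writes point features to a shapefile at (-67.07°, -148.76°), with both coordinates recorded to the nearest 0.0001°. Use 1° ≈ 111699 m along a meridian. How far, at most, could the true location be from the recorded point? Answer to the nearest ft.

Rounding to 4 decimal places leaves each coordinate within ±5e-05° of the true value.
Latitude error → 5e-05 × 111699 = 5.58495 m along the meridian.
East–west component at 67.07°: 5e-05° × 111699 × cos 67.07° ≈ 5e-05 × 43518.6 ≈ 2.17593 m.
The two errors are perpendicular, so the maximum displacement is √(5.58495² + 2.17593²) ≈ 5.99386 m.
Converting: 5.99386 m × 3.2808 ft/m ≈ 19.665 ft.

20 ft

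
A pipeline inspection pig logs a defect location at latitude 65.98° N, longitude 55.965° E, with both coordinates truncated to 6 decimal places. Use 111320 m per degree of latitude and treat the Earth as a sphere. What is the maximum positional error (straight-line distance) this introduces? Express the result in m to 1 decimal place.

0.1 m

Truncating at 6 decimal places can drop up to a full unit in the last place, so each coordinate may be off by as much as 1e-06°.
N–S: 1e-06° × 111320 m/° = 0.11132 m.
East–west component at 65.98°: 1e-06° × 111320 × cos 65.98° ≈ 1e-06 × 45313.4 ≈ 0.0453134 m.
Combining orthogonally: (0.11132² + 0.0453134²)^½ ≈ 0.120189 m.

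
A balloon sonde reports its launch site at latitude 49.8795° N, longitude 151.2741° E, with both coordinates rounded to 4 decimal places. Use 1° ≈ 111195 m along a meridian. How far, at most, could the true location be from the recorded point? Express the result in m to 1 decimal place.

Rounding to 4 decimal places leaves each coordinate within ±5e-05° of the true value.
N–S: 5e-05° × 111195 m/° = 5.55975 m.
Longitude error → 5e-05 × 111195 × cos 49.8795° = 5e-05 × 111195 × 0.6444 ≈ 3.58269 m.
Worst case both components are at the extreme and orthogonal: √(5.55975² + 3.58269²) ≈ 6.61411 m.

6.6 m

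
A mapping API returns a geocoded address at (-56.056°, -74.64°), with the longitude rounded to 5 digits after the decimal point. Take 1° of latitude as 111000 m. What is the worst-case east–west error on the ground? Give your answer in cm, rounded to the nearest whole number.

31 cm

Rounding to 5 decimal places leaves the longitude within ±5e-06° of the true value.
Parallels shrink by cos φ, so at 56.056° a degree of longitude is 111000 × 0.5584 ≈ 61980.4 m.
East–west error: 5e-06° × 61980.4 m/° ≈ 0.309902 m.
That is 0.309902 m = 30.99 cm.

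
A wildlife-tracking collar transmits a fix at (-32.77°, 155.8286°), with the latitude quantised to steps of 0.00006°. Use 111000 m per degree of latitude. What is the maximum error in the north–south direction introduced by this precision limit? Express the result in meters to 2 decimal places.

With a 0.00006° grid the true value lies within half a step, ±0.00006°/2 = ±3e-05°, of the stored one.
So the N–S error is at most 3e-05 × 111000 = 3.33 m.

3.33 meters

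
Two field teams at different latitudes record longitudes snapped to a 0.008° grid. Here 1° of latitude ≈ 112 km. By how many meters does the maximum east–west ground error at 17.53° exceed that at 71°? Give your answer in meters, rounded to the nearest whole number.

With a 0.008° grid the true value lies within half a step, ±0.008°/2 = ±0.004°, of the stored one.
At 17.53°: 0.004° × 112000 × cos 17.53° = 0.004 × 112000 × 0.9536 ≈ 427.19 m.
At 71°: 0.004° × 112000 × cos 71° = 0.004 × 112000 × 0.3256 ≈ 145.85 m.
So the lower-latitude error exceeds the higher by 427.19 − 145.85 = 281.34 m.

281 meters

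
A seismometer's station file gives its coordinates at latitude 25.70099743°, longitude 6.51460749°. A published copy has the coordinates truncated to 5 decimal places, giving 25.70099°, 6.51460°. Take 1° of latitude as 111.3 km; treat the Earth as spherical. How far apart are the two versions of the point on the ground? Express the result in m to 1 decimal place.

1.1 m

The latitude changed by +0.00000743° and the longitude by +0.00000749°.
North–south shift: 0.00000743 × 111300 = 0.826959 m.
East–west at this latitude: 0.00000749° × 111300 × cos 25.701° ≈ 0.00000749 × 100289 = 0.751165 m.
Combined displacement = (0.826959² + 0.751165²)^½ ≈ 1.11719 m.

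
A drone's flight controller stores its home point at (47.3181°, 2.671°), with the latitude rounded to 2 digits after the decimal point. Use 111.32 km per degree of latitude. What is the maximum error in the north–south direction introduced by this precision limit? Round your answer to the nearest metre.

557 metres

Rounding to 2 decimal places leaves the latitude within ±0.005° of the true value.
North–south distance: 0.005° × 111320 m/° = 556.6 m.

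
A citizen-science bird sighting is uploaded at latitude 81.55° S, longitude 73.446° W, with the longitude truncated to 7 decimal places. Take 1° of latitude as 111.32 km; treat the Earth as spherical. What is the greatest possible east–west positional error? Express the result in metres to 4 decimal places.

0.0016 metres

Truncating at 7 decimal places can drop up to a full unit in the last place, so the longitude may be off by as much as 1e-07°.
One degree of longitude at 81.55° is 111320 × cos 81.55° ≈ 111320 × 0.1469 = 16358.1 m.
So at most 1e-07° × 16358.1 ≈ 0.00163581 m east–west.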